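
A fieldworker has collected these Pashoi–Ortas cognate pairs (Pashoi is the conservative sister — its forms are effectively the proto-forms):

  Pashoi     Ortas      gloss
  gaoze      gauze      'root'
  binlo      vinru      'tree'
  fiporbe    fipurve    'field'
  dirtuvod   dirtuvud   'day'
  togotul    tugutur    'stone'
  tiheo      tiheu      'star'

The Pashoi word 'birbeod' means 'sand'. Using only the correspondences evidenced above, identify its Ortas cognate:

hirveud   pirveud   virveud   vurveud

virveud

binlo ~ vinru — Pashoi b corresponds to Ortas v word-initially before a front vowel.
fiporbe ~ fipurve — Pashoi b corresponds to Ortas v after a consonant, before a front vowel.
gaoze ~ gauze — Pashoi o corresponds to Ortas u after a vowel, before a consonant other than r, m, n, p, b, f, v.
Applying these to Pashoi 'birbeod':
  birbeod → virbeod   (b→v word-initially before a front vowel)
  virbeod → virveod   (b→v after a consonant, before a front vowel)
  virveod → virveud   (o→u after a vowel, before a consonant other than r, m, n, p, b, f, v)
So the Ortas cognate is 'virveud'.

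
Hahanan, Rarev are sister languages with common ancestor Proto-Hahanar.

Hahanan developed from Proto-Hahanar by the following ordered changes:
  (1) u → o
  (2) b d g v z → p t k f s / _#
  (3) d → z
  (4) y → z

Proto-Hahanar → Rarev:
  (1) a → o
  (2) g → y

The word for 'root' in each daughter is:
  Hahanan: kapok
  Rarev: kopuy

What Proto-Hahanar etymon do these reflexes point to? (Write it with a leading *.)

*kapug

Position 2: Hahanan has a, Rarev has o. Hahanan preserves a here (none of its changes turn any other segment into a), so the proto-segment is *a.
Position 5: Hahanan has k, Rarev has y. Taking the neighbouring segments as reconstructed: Hahanan k could go back to *k or *g; Rarev y could go back to *g or *y — the one source consistent with every daughter is *g.
Position 4: Hahanan has o, Rarev has u. Rarev preserves u here (none of its changes turn any other segment into u), so the proto-segment is *u.
Continuing position by position gives *kapug; check it forward:
Hahanan: *kapug > kapog > kapok  (by vowel merger, final devoicing)
Rarev: start from *kapug.
  rule 1 (vowel merger): kapug → kopug
  rule 2 (unconditioned shift): kopug → kopuy
  ⇒ Rarev kopuy
Only *kapug yields all of Hahanan kapok, Rarev kopuy.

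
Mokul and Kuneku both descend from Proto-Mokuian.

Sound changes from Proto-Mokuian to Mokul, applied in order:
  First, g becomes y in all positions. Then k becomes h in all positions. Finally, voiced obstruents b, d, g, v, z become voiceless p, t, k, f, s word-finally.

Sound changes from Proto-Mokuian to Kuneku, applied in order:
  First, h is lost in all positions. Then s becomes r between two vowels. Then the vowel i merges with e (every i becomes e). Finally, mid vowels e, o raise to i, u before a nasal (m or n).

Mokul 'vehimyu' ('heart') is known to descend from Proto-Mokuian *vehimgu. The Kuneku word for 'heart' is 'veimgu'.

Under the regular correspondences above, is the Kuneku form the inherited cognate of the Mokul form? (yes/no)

yes

Derive the expected Kuneku reflex of *vehimgu:
Kuneku: *vehimgu > veimgu > veemgu > veimgu  (by h-loss, vowel merger, pre-nasal raising)
Kuneku 'veimgu' matches the regular reflex exactly, so the pair is cognate.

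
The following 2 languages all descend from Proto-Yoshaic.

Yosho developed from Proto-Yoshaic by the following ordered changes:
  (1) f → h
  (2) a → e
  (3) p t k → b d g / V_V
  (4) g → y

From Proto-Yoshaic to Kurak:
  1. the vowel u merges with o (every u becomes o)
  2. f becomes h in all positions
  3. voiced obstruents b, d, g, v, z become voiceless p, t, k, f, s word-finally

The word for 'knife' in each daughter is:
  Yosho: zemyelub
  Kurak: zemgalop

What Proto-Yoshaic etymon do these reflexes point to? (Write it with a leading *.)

*zemgalub

Position 4: Yosho has y, Kurak has g. Kurak preserves g here (none of its changes turn any other segment into g), so the proto-segment is *g.
Position 7: Yosho has u, Kurak has o. Yosho preserves u here (none of its changes turn any other segment into u), so the proto-segment is *u.
Position 8: Yosho has b, Kurak has p. Taking the neighbouring segments as reconstructed: Yosho b can only go back to *b; Kurak p could go back to *p or *b — the one source consistent with every daughter is *b.
This points to *zemgalub. Verify forward in each daughter:
Yosho: start from *zemgalub.
  rule 1: no change — zemgalub
  rule 2 (vowel merger): zemgalub → zemgelub
  rule 3: no change — zemgelub
  rule 4 (unconditioned shift): zemgelub → zemyelub
  ⇒ Yosho zemyelub
Kurak: *zemgalub > zemgalob > zemgalop  (by vowel merger, final devoicing)
No other proto-form is consistent with every reflex, so the reconstruction is *zemgalub.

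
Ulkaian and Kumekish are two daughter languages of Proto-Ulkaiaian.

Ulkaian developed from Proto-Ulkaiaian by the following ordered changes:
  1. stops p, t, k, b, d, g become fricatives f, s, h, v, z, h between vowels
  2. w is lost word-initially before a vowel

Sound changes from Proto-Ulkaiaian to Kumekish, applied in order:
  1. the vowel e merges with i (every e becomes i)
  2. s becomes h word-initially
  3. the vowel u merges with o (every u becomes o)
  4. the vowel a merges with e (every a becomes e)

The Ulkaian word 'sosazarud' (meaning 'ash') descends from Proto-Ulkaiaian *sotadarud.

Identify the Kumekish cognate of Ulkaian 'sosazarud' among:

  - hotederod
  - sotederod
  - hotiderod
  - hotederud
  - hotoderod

hotederod

Kumekish: start from *sotadarud.
  rule 1: no change — sotadarud
  rule 2 (debuccalisation): sotadarud → hotadarud
  rule 3 (vowel merger): hotadarud → hotadarod
  rule 4 (vowel merger): hotadarod → hotederod
  ⇒ Kumekish hotederod
The other candidates each miss or misapply at least one Kumekish change.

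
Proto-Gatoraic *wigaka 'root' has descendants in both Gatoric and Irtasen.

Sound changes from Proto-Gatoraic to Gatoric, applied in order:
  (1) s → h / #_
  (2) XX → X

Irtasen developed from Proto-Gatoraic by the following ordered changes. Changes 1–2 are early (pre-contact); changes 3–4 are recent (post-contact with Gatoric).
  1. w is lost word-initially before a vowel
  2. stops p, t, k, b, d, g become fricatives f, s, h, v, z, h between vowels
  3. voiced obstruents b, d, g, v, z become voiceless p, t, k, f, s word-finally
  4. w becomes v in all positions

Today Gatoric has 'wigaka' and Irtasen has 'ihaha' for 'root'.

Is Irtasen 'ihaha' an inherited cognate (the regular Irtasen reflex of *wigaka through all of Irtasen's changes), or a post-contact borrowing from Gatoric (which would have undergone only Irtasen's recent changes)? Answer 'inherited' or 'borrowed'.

If inherited, *wigaka would pass through all of Irtasen's changes:
Irtasen: *wigaka
  wigaka → igaka   [glide loss]
  igaka → ihaha   [intervocalic lenition]
  ihaha (rule 3 does not apply)
  ihaha (rule 4 does not apply)
  giving Irtasen ihaha.
If borrowed from Gatoric 'wigaka' after the early changes, it would undergo only the recent ones:
  rule 3 (final devoicing): no change (wigaka)
  rule 4 (unconditioned shift): wigaka → vigaka
  ⇒ as a loan: vigaka
Irtasen 'ihaha' matches the inherited outcome exactly, so it is an inherited cognate, not a loan.

inherited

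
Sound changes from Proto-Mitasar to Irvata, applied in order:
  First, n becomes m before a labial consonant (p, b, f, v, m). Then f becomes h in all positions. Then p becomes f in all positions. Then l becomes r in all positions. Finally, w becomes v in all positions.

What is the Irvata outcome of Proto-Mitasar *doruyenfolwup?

Irvata: start from *doruyenfolwup.
  rule 1 (nasal place assimilation): doruyenfolwup → doruyemfolwup
  rule 2 (unconditioned shift): doruyemfolwup → doruyemholwup
  rule 3 (unconditioned shift): doruyemholwup → doruyemholwuf
  rule 4 (unconditioned shift): doruyemholwuf → doruyemhorwuf
  rule 5 (unconditioned shift): doruyemhorwuf → doruyemhorvuf
  ⇒ Irvata doruyemhorvuf

doruyemhorvuf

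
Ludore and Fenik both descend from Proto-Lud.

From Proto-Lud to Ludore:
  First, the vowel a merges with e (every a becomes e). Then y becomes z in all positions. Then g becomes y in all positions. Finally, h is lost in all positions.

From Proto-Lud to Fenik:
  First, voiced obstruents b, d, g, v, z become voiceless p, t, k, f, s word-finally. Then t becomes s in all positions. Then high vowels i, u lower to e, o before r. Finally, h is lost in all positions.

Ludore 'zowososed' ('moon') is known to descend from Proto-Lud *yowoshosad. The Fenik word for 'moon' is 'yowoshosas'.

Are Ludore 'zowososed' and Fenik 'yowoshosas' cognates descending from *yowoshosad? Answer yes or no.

no

Derive the expected Fenik reflex of *yowoshosad:
Fenik: *yowoshosad
  yowoshosad → yowoshosat   [final devoicing]
  yowoshosat → yowoshosas   [unconditioned shift]
  yowoshosas (rule 3 does not apply)
  yowoshosas → yowososas   [h-loss]
  giving Fenik yowososas.
The regular Fenik reflex would be 'yowososas', but the attested form is 'yowoshosas'. The correspondence is irregular, so they are not cognates (the Fenik form has a different source).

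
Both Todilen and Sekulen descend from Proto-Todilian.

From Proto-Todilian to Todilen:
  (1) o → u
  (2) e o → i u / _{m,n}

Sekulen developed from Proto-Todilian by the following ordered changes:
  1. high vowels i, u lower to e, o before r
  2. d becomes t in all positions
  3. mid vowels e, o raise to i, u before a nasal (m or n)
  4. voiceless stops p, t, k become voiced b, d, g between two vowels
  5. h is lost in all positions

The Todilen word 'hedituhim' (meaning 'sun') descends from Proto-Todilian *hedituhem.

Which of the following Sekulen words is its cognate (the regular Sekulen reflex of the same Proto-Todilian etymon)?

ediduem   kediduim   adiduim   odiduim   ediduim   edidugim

Sekulen: *hedituhem > hetituhem > hetituhim > hediduhim > ediduim  (by unconditioned shift, pre-nasal raising, intervocalic voicing, h-loss)

ediduim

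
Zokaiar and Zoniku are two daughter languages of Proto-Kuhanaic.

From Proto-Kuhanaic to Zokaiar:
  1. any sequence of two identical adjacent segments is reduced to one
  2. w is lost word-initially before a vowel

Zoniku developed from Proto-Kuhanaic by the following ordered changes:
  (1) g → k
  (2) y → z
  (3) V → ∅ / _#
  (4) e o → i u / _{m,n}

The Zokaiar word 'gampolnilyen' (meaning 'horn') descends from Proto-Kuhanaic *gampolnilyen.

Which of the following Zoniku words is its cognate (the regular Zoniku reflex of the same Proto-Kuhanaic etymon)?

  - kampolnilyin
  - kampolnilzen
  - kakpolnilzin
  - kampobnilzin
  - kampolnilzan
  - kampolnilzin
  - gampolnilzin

kampolnilzin

Zoniku: start from *gampolnilyen.
  rule 1 (unconditioned shift): gampolnilyen → kampolnilyen
  rule 2 (unconditioned shift): kampolnilyen → kampolnilzen
  rule 3: no change — kampolnilzen
  rule 4 (pre-nasal raising): kampolnilzen → kampolnilzin
  ⇒ Zoniku kampolnilzin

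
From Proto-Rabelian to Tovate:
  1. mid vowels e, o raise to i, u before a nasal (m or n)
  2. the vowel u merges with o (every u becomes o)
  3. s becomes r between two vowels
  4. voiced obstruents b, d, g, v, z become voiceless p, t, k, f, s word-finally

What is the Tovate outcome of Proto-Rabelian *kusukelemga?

korokelimga

Tovate: *kusukelemga
  kusukelemga → kusukelimga   [pre-nasal raising]
  kusukelimga → kosokelimga   [vowel merger]
  kosokelimga → korokelimga   [rhotacism]
  korokelimga (rule 4 does not apply)
  giving Tovate korokelimga.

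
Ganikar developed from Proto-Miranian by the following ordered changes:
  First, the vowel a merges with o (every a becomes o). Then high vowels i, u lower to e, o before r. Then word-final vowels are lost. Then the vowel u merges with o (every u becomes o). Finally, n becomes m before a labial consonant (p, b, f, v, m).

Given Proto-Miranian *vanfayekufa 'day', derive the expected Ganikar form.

vomfoyekof

Ganikar: *vanfayekufa > vonfoyekufo > vonfoyekuf > vonfoyekof > vomfoyekof  (by vowel merger, apocope, vowel merger, nasal place assimilation)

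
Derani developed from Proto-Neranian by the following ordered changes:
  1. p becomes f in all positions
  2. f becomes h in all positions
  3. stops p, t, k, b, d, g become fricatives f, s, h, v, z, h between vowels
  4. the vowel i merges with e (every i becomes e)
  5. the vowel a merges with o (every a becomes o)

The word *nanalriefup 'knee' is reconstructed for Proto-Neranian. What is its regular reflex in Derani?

nonolreehuh

Derani: *nanalriefup > nanalriefuf > nanalriehuh > nanalreehuh > nonolreehuh  (by unconditioned shift, unconditioned shift, vowel merger, vowel merger)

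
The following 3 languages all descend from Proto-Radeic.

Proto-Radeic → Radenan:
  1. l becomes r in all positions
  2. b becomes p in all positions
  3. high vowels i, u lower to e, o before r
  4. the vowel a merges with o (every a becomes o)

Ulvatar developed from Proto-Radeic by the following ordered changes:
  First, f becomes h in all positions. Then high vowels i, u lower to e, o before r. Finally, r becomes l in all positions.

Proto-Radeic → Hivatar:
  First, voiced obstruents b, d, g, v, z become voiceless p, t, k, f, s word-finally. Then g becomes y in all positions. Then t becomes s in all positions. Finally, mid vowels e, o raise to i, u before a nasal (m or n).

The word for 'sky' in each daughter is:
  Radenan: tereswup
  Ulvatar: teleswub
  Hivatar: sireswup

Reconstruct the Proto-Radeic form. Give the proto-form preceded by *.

*tireswub

Position 3: Radenan has r, Ulvatar has l, Hivatar has r. Hivatar preserves r here (none of its changes turn any other segment into r), so the proto-segment is *r.
Position 2: Radenan has e, Ulvatar has e, Hivatar has i. Taking the neighbouring segments as reconstructed: Radenan e could go back to *e or *i; Ulvatar e could go back to *e or *i; Hivatar i can only go back to *i — the one source consistent with every daughter is *i.
Position 1: Radenan has t, Ulvatar has t, Hivatar has s. Radenan preserves t here (none of its changes turn any other segment into t), so the proto-segment is *t.
This points to *tireswub. Verify forward in each daughter:
Radenan: *tireswub > tireswup > tereswup  (by unconditioned shift, pre-rhotic lowering)
Ulvatar: *tireswub
  tireswub (rule 1 does not apply)
  tireswub → tereswub   [pre-rhotic lowering]
  tereswub → teleswub   [unconditioned shift]
  giving Ulvatar teleswub.
Hivatar: *tireswub > tireswup > sireswup  (by final devoicing, unconditioned shift)
No other proto-form is consistent with every reflex, so the reconstruction is *tireswub.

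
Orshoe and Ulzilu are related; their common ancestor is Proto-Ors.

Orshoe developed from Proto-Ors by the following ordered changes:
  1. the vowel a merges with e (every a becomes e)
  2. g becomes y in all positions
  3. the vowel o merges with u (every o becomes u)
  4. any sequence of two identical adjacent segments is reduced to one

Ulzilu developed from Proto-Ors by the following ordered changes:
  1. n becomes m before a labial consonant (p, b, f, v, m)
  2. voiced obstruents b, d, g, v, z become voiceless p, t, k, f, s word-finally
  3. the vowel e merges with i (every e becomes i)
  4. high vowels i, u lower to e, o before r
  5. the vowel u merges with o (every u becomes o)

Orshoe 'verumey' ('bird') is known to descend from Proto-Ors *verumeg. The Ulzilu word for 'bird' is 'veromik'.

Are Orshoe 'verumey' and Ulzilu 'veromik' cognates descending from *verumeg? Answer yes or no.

Derive the expected Ulzilu reflex of *verumeg:
Ulzilu: *verumeg
  verumeg (rule 1 does not apply)
  verumeg → verumek   [final devoicing]
  verumek → virumik   [vowel merger]
  virumik → verumik   [pre-rhotic lowering]
  verumik → veromik   [vowel merger]
  giving Ulzilu veromik.
Ulzilu 'veromik' matches the regular reflex exactly, so the pair is cognate.

yes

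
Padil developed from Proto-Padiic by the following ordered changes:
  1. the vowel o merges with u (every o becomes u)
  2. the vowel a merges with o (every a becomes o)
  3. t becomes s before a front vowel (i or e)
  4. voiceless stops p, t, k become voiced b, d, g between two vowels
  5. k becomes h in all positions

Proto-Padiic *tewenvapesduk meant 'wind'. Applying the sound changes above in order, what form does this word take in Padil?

sewenvobesduh

Padil: start from *tewenvapesduk.
  rule 1: no change — tewenvapesduk
  rule 2 (vowel merger): tewenvapesduk → tewenvopesduk
  rule 3 (palatalisation): tewenvopesduk → sewenvopesduk
  rule 4 (intervocalic voicing): sewenvopesduk → sewenvobesduk
  rule 5 (unconditioned shift): sewenvobesduk → sewenvobesduh
  ⇒ Padil sewenvobesduh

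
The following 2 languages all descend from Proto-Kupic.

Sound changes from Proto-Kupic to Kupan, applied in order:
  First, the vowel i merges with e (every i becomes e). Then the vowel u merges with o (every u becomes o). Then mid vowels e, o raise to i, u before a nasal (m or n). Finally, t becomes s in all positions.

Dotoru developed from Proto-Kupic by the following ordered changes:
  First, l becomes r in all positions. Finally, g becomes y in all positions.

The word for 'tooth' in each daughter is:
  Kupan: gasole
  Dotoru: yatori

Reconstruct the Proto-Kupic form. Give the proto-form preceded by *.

Position 6: Kupan has e, Dotoru has i. Dotoru preserves i here (none of its changes turn any other segment into i), so the proto-segment is *i.
Position 1: Kupan has g, Dotoru has y. Kupan preserves g here (none of its changes turn any other segment into g), so the proto-segment is *g.
Position 5: Kupan has l, Dotoru has r. Kupan preserves l here (none of its changes turn any other segment into l), so the proto-segment is *l.
This points to *gatoli. Verify forward in each daughter:
Kupan: *gatoli > gatole > gasole  (by vowel merger, unconditioned shift)
Dotoru: *gatoli
  gatoli → gatori   [unconditioned shift]
  gatori → yatori   [unconditioned shift]
  giving Dotoru yatori.
Only *gatoli yields all of Kupan gasole, Dotoru yatori.

*gatoli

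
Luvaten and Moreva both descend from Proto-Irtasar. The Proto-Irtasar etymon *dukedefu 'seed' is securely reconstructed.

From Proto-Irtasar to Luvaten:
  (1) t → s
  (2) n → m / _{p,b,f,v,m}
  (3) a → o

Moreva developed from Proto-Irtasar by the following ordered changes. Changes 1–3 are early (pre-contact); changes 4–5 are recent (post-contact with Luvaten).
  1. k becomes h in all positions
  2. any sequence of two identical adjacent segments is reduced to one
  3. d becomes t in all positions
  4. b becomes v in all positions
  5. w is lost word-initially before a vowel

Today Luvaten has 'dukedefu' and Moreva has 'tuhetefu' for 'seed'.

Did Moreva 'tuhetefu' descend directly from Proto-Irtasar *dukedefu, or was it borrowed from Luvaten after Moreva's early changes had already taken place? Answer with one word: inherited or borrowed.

If inherited, *dukedefu would pass through all of Moreva's changes:
Moreva: *dukedefu > duhedefu > tuhetefu  (by unconditioned shift, unconditioned shift)
If borrowed from Luvaten 'dukedefu' after the early changes, it would undergo only the recent ones:
  rule 4 (unconditioned shift): no change (dukedefu)
  rule 5 (glide loss): no change (dukedefu)
  ⇒ as a loan: dukedefu
Moreva 'tuhetefu' matches the inherited outcome exactly, so it is an inherited cognate, not a loan.

inherited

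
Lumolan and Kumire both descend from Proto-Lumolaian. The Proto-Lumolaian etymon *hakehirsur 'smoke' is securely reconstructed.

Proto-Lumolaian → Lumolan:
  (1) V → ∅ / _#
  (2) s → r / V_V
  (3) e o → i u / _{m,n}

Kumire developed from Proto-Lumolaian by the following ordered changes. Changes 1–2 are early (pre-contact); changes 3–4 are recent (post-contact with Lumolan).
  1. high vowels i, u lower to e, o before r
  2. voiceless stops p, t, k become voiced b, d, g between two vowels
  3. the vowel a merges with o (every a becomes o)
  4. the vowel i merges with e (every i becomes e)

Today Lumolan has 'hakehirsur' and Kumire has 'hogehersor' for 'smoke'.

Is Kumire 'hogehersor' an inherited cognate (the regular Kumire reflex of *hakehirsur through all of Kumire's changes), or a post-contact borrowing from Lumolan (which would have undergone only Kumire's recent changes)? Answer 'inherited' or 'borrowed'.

If inherited, *hakehirsur would pass through all of Kumire's changes:
Kumire: *hakehirsur
  hakehirsur → hakehersor   [pre-rhotic lowering]
  hakehersor → hagehersor   [intervocalic voicing]
  hagehersor → hogehersor   [vowel merger]
  hogehersor (rule 4 does not apply)
  giving Kumire hogehersor.
If borrowed from Lumolan 'hakehirsur' after the early changes, it would undergo only the recent ones:
  rule 3 (vowel merger): hakehirsur → hokehirsur
  rule 4 (vowel merger): hokehirsur → hokehersur
  ⇒ as a loan: hokehersur
Kumire 'hogehersor' matches the inherited outcome exactly, so it is an inherited cognate, not a loan.

inherited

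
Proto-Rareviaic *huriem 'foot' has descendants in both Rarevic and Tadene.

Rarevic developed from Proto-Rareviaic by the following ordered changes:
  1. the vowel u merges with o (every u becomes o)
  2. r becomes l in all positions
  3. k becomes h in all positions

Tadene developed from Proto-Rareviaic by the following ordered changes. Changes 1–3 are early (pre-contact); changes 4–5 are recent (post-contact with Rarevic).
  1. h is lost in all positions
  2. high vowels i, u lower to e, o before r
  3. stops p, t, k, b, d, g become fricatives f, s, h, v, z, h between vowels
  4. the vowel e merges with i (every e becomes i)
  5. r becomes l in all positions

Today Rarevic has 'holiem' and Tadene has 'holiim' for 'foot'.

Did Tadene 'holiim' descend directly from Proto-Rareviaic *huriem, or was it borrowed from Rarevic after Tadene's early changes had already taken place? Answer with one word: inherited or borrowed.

If inherited, *huriem would pass through all of Tadene's changes:
Tadene: start from *huriem.
  rule 1 (h-loss): huriem → uriem
  rule 2 (pre-rhotic lowering): uriem → oriem
  rule 3: no change — oriem
  rule 4 (vowel merger): oriem → oriim
  rule 5 (unconditioned shift): oriim → oliim
  ⇒ Tadene oliim
If borrowed from Rarevic 'holiem' after the early changes, it would undergo only the recent ones:
  rule 4 (vowel merger): holiem → holiim
  rule 5 (unconditioned shift): no change (holiim)
  ⇒ as a loan: holiim
Tadene 'holiim' matches the loan outcome 'holiim', not the inherited 'oliim' — it skipped the early Tadene changes, so it was borrowed from Rarevic.

borrowed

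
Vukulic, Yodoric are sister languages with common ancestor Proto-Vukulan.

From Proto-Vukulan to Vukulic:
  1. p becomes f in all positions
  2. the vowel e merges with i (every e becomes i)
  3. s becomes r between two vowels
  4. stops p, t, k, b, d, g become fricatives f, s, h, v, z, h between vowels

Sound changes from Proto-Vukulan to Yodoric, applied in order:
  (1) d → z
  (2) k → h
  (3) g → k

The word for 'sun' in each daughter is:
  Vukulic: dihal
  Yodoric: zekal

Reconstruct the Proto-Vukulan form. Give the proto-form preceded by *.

*degal

Position 2: Vukulic has i, Yodoric has e. Yodoric preserves e here (none of its changes turn any other segment into e), so the proto-segment is *e.
Position 1: Vukulic has d, Yodoric has z. Vukulic preserves d here (none of its changes turn any other segment into d), so the proto-segment is *d.
Position 3: Vukulic has h, Yodoric has k. In Yodoric, k can only continue *g, so the proto-segment is *g.
Verify the candidate proto-form against each daughter:
Vukulic: *degal > digal > dihal  (by vowel merger, intervocalic lenition)
Yodoric: start from *degal.
  rule 1 (unconditioned shift): degal → zegal
  rule 2: no change — zegal
  rule 3 (unconditioned shift): zegal → zekal
  ⇒ Yodoric zekal
Only *degal yields all of Vukulic dihal, Yodoric zekal.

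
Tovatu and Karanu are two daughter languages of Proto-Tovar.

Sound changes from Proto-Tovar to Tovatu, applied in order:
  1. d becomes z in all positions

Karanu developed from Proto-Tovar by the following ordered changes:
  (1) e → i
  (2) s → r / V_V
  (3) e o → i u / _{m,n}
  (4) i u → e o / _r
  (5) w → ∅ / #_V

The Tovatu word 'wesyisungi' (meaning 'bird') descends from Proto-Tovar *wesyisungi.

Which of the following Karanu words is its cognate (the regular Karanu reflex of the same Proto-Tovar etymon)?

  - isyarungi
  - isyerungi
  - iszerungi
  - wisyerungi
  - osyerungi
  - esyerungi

isyerungi

Karanu: *wesyisungi > wisyisungi > wisyirungi > wisyerungi > isyerungi  (by vowel merger, rhotacism, pre-rhotic lowering, glide loss)
The other candidates each miss or misapply at least one Karanu change.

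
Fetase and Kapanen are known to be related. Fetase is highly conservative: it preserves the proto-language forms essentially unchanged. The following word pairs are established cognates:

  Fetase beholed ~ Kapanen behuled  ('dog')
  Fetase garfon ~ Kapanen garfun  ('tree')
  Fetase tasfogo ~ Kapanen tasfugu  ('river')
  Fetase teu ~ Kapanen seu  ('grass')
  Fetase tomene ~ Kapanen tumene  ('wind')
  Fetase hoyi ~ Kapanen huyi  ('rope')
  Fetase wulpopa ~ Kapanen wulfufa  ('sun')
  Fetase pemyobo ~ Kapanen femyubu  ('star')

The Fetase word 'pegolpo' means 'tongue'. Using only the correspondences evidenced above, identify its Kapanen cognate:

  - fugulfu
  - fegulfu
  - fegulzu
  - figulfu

pemyobo ~ femyubu — Fetase p corresponds to Kapanen f word-initially before a front vowel.
beholed ~ behuled, tasfogo ~ tasfugu — Fetase o corresponds to Kapanen u after a consonant, before a consonant other than r, m, n, p, b, f, v.
wulpopa ~ wulfufa — Fetase p corresponds to Kapanen f after a consonant, before a back vowel.
tasfogo ~ tasfugu, pemyobo ~ femyubu — Fetase o corresponds to Kapanen u word-finally.
Applying these to Fetase 'pegolpo':
  pegolpo → fegolpo   (p→f word-initially before a front vowel)
  fegolpo → fegulpo   (o→u after a consonant, before a consonant other than r, m, n, p, b, f, v)
  fegulpo → fegulfo   (p→f after a consonant, before a back vowel)
  fegulfo → fegulfu   (o→u word-finally)
So the Kapanen cognate is 'fegulfu'.

fegulfu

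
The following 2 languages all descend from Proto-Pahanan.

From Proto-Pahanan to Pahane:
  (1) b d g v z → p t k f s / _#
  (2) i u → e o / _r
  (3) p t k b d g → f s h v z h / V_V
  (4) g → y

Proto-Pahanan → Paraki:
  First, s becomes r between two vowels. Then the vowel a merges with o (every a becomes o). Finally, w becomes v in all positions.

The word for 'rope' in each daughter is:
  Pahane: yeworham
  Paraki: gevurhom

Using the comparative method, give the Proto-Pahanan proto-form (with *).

*gewurham

Position 4: Pahane has o, Paraki has u. Paraki preserves u here (none of its changes turn any other segment into u), so the proto-segment is *u.
Position 1: Pahane has y, Paraki has g. Paraki preserves g here (none of its changes turn any other segment into g), so the proto-segment is *g.
This points to *gewurham. Verify forward in each daughter:
Pahane: *gewurham
  gewurham (rule 1 does not apply)
  gewurham → geworham   [pre-rhotic lowering]
  geworham (rule 3 does not apply)
  geworham → yeworham   [unconditioned shift]
  giving Pahane yeworham.
Paraki: start from *gewurham.
  rule 1: no change — gewurham
  rule 2 (vowel merger): gewurham → gewurhom
  rule 3 (unconditioned shift): gewurhom → gevurhom
  ⇒ Paraki gevurhom
No other proto-form is consistent with every reflex, so the reconstruction is *gewurham.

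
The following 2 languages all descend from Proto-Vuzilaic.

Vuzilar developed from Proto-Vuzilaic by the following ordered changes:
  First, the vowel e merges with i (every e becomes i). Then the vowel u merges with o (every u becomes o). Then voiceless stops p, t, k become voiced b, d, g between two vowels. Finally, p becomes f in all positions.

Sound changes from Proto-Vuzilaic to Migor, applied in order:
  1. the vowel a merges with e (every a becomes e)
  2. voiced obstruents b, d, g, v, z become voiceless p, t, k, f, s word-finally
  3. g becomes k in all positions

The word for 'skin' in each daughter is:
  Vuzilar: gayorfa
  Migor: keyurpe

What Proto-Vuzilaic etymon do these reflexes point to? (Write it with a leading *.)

Position 7: Vuzilar has a, Migor has e. Vuzilar preserves a here (none of its changes turn any other segment into a), so the proto-segment is *a.
Position 2: Vuzilar has a, Migor has e. Vuzilar preserves a here (none of its changes turn any other segment into a), so the proto-segment is *a.
Position 4: Vuzilar has o, Migor has u. Migor preserves u here (none of its changes turn any other segment into u), so the proto-segment is *u.
Verify the candidate proto-form against each daughter:
Vuzilar: start from *gayurpa.
  rule 1: no change — gayurpa
  rule 2 (vowel merger): gayurpa → gayorpa
  rule 3: no change — gayorpa
  rule 4 (unconditioned shift): gayorpa → gayorfa
  ⇒ Vuzilar gayorfa
Migor: *gayurpa
  gayurpa → geyurpe   [vowel merger]
  geyurpe (rule 2 does not apply)
  geyurpe → keyurpe   [unconditioned shift]
  giving Migor keyurpe.
No other proto-form is consistent with every reflex, so the reconstruction is *gayurpa.

*gayurpa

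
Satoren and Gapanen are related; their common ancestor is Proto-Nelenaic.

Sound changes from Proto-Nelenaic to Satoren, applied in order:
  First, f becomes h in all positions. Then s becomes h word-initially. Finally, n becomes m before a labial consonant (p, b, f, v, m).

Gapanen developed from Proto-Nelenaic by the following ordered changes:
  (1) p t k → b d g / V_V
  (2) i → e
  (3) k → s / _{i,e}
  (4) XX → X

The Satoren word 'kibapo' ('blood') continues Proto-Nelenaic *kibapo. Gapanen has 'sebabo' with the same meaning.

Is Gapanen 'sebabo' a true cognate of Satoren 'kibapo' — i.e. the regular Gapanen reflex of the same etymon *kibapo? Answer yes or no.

yes

Derive the expected Gapanen reflex of *kibapo:
Gapanen: start from *kibapo.
  rule 1 (intervocalic voicing): kibapo → kibabo
  rule 2 (vowel merger): kibabo → kebabo
  rule 3 (palatalisation): kebabo → sebabo
  rule 4: no change — sebabo
  ⇒ Gapanen sebabo
Gapanen 'sebabo' matches the regular reflex exactly, so the pair is cognate.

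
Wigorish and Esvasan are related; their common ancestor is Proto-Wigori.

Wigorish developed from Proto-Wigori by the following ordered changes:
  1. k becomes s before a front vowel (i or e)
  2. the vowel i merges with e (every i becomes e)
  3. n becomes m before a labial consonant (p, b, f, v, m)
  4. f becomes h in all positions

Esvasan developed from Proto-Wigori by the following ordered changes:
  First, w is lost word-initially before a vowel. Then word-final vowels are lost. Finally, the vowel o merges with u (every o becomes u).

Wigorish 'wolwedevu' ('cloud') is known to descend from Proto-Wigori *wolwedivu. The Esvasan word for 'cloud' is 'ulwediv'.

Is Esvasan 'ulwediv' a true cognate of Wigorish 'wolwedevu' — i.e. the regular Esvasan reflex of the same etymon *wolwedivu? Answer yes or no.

yes

Derive the expected Esvasan reflex of *wolwedivu:
Esvasan: *wolwedivu > olwedivu > olwediv > ulwediv  (by glide loss, apocope, vowel merger)
Esvasan 'ulwediv' matches the regular reflex exactly, so the pair is cognate.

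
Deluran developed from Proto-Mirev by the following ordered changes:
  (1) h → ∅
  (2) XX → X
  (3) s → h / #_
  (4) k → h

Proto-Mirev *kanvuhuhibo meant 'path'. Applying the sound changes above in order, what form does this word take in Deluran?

Deluran: *kanvuhuhibo
  kanvuhuhibo → kanvuuibo   [h-loss]
  kanvuuibo → kanvuibo   [degemination]
  kanvuibo (rule 3 does not apply)
  kanvuibo → hanvuibo   [unconditioned shift]
  giving Deluran hanvuibo.

hanvuibo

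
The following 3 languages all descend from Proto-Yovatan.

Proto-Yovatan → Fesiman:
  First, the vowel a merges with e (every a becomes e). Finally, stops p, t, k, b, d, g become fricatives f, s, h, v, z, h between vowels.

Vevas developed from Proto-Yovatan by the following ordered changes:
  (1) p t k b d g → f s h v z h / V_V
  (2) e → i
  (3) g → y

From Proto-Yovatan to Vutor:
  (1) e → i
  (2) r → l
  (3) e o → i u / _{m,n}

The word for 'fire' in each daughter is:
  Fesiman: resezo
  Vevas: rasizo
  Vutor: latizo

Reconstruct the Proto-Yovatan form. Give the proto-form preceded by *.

*ratezo

Position 4: Fesiman has e, Vevas has i, Vutor has i. Taking the neighbouring segments as reconstructed: Fesiman e could go back to *a or *e; Vevas i could go back to *e or *i; Vutor i could go back to *e or *i — the one source consistent with every daughter is *e.
Position 2: Fesiman has e, Vevas has a, Vutor has a. Vevas preserves a here (none of its changes turn any other segment into a), so the proto-segment is *a.
Verify the candidate proto-form against each daughter:
Fesiman: *ratezo
  ratezo → retezo   [vowel merger]
  retezo → resezo   [intervocalic lenition]
  giving Fesiman resezo.
Vevas: start from *ratezo.
  rule 1 (intervocalic lenition): ratezo → rasezo
  rule 2 (vowel merger): rasezo → rasizo
  rule 3: no change — rasizo
  ⇒ Vevas rasizo
Vutor: *ratezo > ratizo > latizo  (by vowel merger, unconditioned shift)
*ratezo is the unique common source.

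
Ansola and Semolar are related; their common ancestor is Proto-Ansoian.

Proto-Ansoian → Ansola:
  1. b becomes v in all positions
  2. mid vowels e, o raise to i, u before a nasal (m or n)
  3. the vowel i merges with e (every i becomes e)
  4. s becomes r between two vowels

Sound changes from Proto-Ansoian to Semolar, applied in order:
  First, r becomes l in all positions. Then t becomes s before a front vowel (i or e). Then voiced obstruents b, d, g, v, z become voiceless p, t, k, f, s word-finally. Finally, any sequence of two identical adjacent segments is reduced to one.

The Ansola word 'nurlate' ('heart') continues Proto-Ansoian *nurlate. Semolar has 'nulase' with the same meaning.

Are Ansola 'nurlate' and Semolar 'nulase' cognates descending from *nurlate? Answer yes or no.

yes

Derive the expected Semolar reflex of *nurlate:
Semolar: *nurlate > nullate > nullase > nulase  (by unconditioned shift, palatalisation, degemination)
Semolar 'nulase' matches the regular reflex exactly, so the pair is cognate.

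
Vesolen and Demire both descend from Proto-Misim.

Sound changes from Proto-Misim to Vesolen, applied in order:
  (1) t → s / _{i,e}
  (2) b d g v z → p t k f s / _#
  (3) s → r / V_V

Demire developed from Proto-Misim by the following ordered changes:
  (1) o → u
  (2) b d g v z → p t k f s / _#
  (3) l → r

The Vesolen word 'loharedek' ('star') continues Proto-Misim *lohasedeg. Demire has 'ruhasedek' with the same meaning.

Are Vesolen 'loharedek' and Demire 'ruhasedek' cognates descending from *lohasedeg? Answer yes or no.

yes

Derive the expected Demire reflex of *lohasedeg:
Demire: *lohasedeg
  lohasedeg → luhasedeg   [vowel merger]
  luhasedeg → luhasedek   [final devoicing]
  luhasedek → ruhasedek   [unconditioned shift]
  giving Demire ruhasedek.
Demire 'ruhasedek' matches the regular reflex exactly, so the pair is cognate.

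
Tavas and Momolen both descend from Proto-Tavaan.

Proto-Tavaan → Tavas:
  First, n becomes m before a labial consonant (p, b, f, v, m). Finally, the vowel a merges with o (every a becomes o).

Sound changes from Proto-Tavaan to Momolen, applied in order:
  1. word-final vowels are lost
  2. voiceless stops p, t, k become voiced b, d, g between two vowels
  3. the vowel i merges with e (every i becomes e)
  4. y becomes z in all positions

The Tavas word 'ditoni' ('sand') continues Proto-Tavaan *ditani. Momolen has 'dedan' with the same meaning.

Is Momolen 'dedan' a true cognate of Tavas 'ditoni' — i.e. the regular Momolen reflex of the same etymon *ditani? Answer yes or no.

yes

Derive the expected Momolen reflex of *ditani:
Momolen: start from *ditani.
  rule 1 (apocope): ditani → ditan
  rule 2 (intervocalic voicing): ditan → didan
  rule 3 (vowel merger): didan → dedan
  rule 4: no change — dedan
  ⇒ Momolen dedan
Momolen 'dedan' matches the regular reflex exactly, so the pair is cognate.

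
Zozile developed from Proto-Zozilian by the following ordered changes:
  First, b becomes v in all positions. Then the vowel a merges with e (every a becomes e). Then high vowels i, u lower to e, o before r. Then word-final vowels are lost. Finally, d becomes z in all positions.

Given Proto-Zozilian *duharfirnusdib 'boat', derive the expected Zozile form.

zuherfernusziv

Zozile: *duharfirnusdib
  duharfirnusdib → duharfirnusdiv   [unconditioned shift]
  duharfirnusdiv → duherfirnusdiv   [vowel merger]
  duherfirnusdiv → duherfernusdiv   [pre-rhotic lowering]
  duherfernusdiv (rule 4 does not apply)
  duherfernusdiv → zuherfernusziv   [unconditioned shift]
  giving Zozile zuherfernusziv.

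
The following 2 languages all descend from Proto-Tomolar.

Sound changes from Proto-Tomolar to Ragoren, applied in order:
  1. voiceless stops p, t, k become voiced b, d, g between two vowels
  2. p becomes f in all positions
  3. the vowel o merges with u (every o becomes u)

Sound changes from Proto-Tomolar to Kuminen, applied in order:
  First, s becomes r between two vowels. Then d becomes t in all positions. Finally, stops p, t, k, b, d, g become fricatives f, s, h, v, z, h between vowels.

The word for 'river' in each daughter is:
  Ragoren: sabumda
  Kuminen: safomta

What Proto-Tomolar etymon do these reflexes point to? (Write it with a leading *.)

Position 6: Ragoren has d, Kuminen has t. Taking the neighbouring segments as reconstructed: Ragoren d can only go back to *d; Kuminen t could go back to *t or *d — the one source consistent with every daughter is *d.
Position 4: Ragoren has u, Kuminen has o. Kuminen preserves o here (none of its changes turn any other segment into o), so the proto-segment is *o.
Position 3: Ragoren has b, Kuminen has f. Taking the neighbouring segments as reconstructed: Ragoren b could go back to *p or *b; Kuminen f could go back to *p or *f — the one source consistent with every daughter is *p.
This points to *sapomda. Verify forward in each daughter:
Ragoren: start from *sapomda.
  rule 1 (intervocalic voicing): sapomda → sabomda
  rule 2: no change — sabomda
  rule 3 (vowel merger): sabomda → sabumda
  ⇒ Ragoren sabumda
Kuminen: *sapomda
  sapomda (rule 1 does not apply)
  sapomda → sapomta   [unconditioned shift]
  sapomta → safomta   [intervocalic lenition]
  giving Kuminen safomta.
No other proto-form is consistent with every reflex, so the reconstruction is *sapomda.

*sapomda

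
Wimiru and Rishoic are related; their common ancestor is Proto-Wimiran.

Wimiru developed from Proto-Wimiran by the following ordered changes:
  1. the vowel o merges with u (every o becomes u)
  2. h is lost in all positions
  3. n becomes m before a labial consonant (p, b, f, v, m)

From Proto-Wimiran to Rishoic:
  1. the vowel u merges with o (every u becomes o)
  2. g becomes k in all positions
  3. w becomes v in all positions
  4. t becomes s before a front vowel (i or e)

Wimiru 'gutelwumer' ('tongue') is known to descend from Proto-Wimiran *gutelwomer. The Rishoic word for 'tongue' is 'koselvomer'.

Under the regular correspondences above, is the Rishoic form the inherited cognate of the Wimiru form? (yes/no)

yes

Derive the expected Rishoic reflex of *gutelwomer:
Rishoic: *gutelwomer > gotelwomer > kotelwomer > kotelvomer > koselvomer  (by vowel merger, unconditioned shift, unconditioned shift, palatalisation)
Rishoic 'koselvomer' matches the regular reflex exactly, so the pair is cognate.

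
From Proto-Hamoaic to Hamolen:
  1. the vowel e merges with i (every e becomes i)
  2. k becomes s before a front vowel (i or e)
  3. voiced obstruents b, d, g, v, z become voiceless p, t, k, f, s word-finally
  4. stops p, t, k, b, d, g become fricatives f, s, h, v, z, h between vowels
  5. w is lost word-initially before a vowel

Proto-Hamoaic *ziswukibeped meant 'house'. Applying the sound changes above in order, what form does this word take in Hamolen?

ziswusivifit

Hamolen: *ziswukibeped
  ziswukibeped → ziswukibipid   [vowel merger]
  ziswukibipid → ziswusibipid   [palatalisation]
  ziswusibipid → ziswusibipit   [final devoicing]
  ziswusibipit → ziswusivifit   [intervocalic lenition]
  ziswusivifit (rule 5 does not apply)
  giving Hamolen ziswusivifit.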